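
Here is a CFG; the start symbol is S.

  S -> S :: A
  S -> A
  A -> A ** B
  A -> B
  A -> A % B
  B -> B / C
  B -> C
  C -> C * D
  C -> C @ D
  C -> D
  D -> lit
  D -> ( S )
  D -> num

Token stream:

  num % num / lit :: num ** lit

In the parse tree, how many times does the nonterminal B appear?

[S [S [A [A [B [C [D num]]]] % [B [B [C [D num]]] / [C [D lit]]]]] :: [A [A [B [C [D num]]]] ** [B [C [D lit]]]]]

5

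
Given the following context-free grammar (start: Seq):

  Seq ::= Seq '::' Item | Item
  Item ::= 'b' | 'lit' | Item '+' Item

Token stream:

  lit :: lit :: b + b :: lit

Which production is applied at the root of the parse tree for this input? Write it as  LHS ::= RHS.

[Seq [Seq [Seq [Seq [Item lit]] :: [Item lit]] :: [Item [Item b] + [Item b]]] :: [Item lit]]

Seq ::= Seq '::' Item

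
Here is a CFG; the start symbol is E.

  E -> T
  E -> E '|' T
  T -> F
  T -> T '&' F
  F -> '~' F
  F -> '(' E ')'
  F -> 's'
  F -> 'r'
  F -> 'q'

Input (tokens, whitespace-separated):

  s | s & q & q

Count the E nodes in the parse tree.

2

[E [E [T [F s]]] | [T [T [T [F s]] & [F q]] & [F q]]]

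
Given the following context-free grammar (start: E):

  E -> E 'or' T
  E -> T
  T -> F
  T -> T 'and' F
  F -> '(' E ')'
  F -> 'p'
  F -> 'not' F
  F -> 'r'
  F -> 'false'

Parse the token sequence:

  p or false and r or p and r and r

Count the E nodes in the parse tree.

[E [E [E [T [F p]]] or [T [T [F false]] and [F r]]] or [T [T [T [F p]] and [F r]] and [F r]]]

3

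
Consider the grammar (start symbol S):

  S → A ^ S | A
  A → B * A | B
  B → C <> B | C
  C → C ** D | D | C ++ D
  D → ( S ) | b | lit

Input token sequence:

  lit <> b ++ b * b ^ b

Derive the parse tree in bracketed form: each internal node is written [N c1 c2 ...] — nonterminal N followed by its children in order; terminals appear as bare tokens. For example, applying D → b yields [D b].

[S [A [B [C [D lit]] <> [B [C [C [D b]] ++ [D b]]]] * [A [B [C [D b]]]]] ^ [S [A [B [C [D b]]]]]]

S
A ^ S
B * A ^ S
C <> B * A ^ S
D <> B * A ^ S
lit <> B * A ^ S
lit <> C * A ^ S
lit <> C ++ D * A ^ S
lit <> D ++ D * A ^ S
lit <> b ++ D * A ^ S
lit <> b ++ b * A ^ S
lit <> b ++ b * B ^ S
lit <> b ++ b * C ^ S
lit <> b ++ b * D ^ S
lit <> b ++ b * b ^ S
lit <> b ++ b * b ^ A
lit <> b ++ b * b ^ B
lit <> b ++ b * b ^ C
lit <> b ++ b * b ^ D
lit <> b ++ b * b ^ b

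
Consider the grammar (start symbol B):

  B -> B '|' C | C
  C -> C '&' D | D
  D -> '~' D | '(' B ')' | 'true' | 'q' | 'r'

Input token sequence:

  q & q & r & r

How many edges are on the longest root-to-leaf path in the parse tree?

6

[B [C [C [C [C [D q]] & [D q]] & [D r]] & [D r]]]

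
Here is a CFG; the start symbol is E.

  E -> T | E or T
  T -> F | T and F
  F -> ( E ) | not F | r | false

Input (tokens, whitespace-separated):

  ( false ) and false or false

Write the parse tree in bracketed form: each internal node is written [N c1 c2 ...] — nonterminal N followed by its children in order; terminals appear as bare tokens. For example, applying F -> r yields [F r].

[E [E [T [T [F ( [E [T [F false]]] )]] and [F false]]] or [T [F false]]]

E
E or T
T or T
T and F or T
F and F or T
( E ) and F or T
( T ) and F or T
( F ) and F or T
( false ) and F or T
( false ) and false or T
( false ) and false or F
( false ) and false or false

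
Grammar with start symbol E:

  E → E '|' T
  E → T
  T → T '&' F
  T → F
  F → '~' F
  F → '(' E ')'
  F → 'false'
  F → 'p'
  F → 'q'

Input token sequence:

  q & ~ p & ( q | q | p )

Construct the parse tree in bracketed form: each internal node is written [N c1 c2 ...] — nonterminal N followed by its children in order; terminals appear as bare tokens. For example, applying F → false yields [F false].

[E [T [T [T [F q]] & [F ~ [F p]]] & [F ( [E [E [E [T [F q]]] | [T [F q]]] | [T [F p]]] )]]]

E
T
T & F
T & F & F
F & F & F
q & F & F
q & ~ F & F
q & ~ p & F
q & ~ p & ( E )
q & ~ p & ( E | T )
q & ~ p & ( E | T | T )
q & ~ p & ( T | T | T )
q & ~ p & ( F | T | T )
q & ~ p & ( q | T | T )
q & ~ p & ( q | F | T )
q & ~ p & ( q | q | T )
q & ~ p & ( q | q | F )
q & ~ p & ( q | q | p )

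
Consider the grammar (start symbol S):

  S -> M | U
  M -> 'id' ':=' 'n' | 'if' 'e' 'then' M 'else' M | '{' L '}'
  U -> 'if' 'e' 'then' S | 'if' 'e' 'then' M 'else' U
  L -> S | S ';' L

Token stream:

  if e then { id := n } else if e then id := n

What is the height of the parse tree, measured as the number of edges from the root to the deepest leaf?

6

[S [U if e then [M { [L [S [M id := n]]] }] else [U if e then [S [M id := n]]]]]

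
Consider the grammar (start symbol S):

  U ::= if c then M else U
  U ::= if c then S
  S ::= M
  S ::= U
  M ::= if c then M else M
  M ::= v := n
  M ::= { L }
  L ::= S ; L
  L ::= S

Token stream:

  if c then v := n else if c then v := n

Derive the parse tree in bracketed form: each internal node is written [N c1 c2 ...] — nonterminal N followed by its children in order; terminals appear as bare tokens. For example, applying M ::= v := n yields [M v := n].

[S [U if c then [M v := n] else [U if c then [S [M v := n]]]]]

S
U
if c then M else U
if c then v := n else U
if c then v := n else if c then S
if c then v := n else if c then M
if c then v := n else if c then v := n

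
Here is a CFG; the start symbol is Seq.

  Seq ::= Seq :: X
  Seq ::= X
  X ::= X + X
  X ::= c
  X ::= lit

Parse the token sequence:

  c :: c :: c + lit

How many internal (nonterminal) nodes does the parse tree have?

[Seq [Seq [Seq [X c]] :: [X c]] :: [X [X c] + [X lit]]]

8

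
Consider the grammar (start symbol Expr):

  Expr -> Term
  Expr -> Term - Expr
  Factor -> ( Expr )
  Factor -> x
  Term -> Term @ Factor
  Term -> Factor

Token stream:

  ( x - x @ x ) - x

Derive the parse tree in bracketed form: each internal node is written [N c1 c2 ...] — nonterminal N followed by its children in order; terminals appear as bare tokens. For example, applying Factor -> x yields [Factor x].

[Expr [Term [Factor ( [Expr [Term [Factor x]] - [Expr [Term [Term [Factor x]] @ [Factor x]]]] )]] - [Expr [Term [Factor x]]]]

Expr
Term - Expr
Factor - Expr
( Expr ) - Expr
( Term - Expr ) - Expr
( Factor - Expr ) - Expr
( x - Expr ) - Expr
( x - Term ) - Expr
( x - Term @ Factor ) - Expr
( x - Factor @ Factor ) - Expr
( x - x @ Factor ) - Expr
( x - x @ x ) - Expr
( x - x @ x ) - Term
( x - x @ x ) - Factor
( x - x @ x ) - x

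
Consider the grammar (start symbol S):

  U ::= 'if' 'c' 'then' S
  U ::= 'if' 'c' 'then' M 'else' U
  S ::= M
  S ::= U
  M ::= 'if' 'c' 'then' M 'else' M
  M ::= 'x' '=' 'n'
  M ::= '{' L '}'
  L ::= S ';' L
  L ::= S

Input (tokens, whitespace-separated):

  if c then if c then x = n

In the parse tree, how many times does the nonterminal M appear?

1

[S [U if c then [S [U if c then [S [M x = n]]]]]]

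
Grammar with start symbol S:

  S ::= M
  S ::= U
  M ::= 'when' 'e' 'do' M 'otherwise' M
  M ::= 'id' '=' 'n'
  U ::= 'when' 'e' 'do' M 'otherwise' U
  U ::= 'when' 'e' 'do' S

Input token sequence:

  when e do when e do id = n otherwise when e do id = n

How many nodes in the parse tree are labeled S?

3

[S [U when e do [S [U when e do [M id = n] otherwise [U when e do [S [M id = n]]]]]]]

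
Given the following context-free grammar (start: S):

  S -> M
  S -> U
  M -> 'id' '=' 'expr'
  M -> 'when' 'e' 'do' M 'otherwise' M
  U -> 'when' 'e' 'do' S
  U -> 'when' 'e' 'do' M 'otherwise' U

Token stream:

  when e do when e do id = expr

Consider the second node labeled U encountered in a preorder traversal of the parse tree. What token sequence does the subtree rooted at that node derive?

when e do id = expr

[S [U when e do [S [U when e do [S [M id = expr]]]]]]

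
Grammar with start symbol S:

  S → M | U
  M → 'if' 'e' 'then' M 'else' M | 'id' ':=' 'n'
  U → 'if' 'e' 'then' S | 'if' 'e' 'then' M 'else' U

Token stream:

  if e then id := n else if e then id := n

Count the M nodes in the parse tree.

[S [U if e then [M id := n] else [U if e then [S [M id := n]]]]]

2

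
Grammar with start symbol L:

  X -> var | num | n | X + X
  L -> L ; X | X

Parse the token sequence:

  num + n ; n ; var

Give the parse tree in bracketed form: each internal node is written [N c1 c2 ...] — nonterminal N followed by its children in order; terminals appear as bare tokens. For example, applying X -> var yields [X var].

[L [L [L [X [X num] + [X n]]] ; [X n]] ; [X var]]

L
L ; X
L ; X ; X
X ; X ; X
X + X ; X ; X
num + X ; X ; X
num + n ; X ; X
num + n ; n ; X
num + n ; n ; var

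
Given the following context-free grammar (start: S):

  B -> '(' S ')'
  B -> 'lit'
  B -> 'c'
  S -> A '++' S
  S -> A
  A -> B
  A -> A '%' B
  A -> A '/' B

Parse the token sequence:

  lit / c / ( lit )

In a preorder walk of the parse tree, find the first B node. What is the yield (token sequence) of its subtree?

lit

[S [A [A [A [B lit]] / [B c]] / [B ( [S [A [B lit]]] )]]]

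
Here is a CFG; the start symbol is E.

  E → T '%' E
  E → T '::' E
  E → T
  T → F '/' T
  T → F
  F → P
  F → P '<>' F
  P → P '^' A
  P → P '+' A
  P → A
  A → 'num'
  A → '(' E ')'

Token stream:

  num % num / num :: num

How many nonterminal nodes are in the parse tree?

19

[E [T [F [P [A num]]]] % [E [T [F [P [A num]]] / [T [F [P [A num]]]]] :: [E [T [F [P [A num]]]]]]]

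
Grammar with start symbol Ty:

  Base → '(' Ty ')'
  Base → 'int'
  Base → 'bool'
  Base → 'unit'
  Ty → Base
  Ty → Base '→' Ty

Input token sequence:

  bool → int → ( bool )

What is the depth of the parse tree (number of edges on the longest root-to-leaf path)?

6

[Ty [Base bool] → [Ty [Base int] → [Ty [Base ( [Ty [Base bool]] )]]]]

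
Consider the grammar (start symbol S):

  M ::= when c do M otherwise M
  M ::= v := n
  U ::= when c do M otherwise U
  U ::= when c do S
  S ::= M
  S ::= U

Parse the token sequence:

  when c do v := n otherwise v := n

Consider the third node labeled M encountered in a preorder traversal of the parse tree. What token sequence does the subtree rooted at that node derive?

v := n

[S [M when c do [M v := n] otherwise [M v := n]]]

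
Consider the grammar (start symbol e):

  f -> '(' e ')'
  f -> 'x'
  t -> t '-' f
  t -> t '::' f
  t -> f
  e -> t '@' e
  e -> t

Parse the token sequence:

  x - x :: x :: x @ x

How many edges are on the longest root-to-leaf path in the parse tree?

[e [t [t [t [t [f x]] - [f x]] :: [f x]] :: [f x]] @ [e [t [f x]]]]

6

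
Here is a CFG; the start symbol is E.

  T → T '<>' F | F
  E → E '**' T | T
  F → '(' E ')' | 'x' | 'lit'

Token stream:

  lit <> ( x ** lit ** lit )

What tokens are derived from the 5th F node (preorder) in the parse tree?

[E [T [T [F lit]] <> [F ( [E [E [E [T [F x]]] ** [T [F lit]]] ** [T [F lit]]] )]]]

lit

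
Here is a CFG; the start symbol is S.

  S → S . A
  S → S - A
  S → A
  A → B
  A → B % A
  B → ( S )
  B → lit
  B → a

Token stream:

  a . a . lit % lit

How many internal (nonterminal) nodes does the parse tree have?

[S [S [S [A [B a]]] . [A [B a]]] . [A [B lit] % [A [B lit]]]]

11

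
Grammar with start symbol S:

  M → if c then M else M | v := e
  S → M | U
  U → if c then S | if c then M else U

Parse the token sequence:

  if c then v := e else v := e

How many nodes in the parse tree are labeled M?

3

[S [M if c then [M v := e] else [M v := e]]]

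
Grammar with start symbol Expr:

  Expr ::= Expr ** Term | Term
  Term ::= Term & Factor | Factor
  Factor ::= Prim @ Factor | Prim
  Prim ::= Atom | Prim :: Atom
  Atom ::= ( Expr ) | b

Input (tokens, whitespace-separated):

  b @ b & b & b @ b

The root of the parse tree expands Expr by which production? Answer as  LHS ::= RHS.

[Expr [Term [Term [Term [Factor [Prim [Atom b]] @ [Factor [Prim [Atom b]]]]] & [Factor [Prim [Atom b]]]] & [Factor [Prim [Atom b]] @ [Factor [Prim [Atom b]]]]]]

Expr ::= Term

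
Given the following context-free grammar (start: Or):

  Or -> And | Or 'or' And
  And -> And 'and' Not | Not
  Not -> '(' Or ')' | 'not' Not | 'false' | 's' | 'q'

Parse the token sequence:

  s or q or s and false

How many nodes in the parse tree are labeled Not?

[Or [Or [Or [And [Not s]]] or [And [Not q]]] or [And [And [Not s]] and [Not false]]]

4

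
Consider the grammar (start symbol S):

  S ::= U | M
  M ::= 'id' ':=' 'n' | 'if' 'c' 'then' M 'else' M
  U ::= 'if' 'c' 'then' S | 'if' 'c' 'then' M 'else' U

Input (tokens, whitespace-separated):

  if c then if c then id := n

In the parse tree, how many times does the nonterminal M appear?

1

[S [U if c then [S [U if c then [S [M id := n]]]]]]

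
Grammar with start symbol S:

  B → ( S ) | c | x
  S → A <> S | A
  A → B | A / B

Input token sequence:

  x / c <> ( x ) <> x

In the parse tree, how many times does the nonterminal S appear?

[S [A [A [B x]] / [B c]] <> [S [A [B ( [S [A [B x]]] )]] <> [S [A [B x]]]]]

4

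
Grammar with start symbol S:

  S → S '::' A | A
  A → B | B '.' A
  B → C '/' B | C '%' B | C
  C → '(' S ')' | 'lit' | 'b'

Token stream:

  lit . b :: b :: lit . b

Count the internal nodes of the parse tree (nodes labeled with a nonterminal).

[S [S [S [A [B [C lit]] . [A [B [C b]]]]] :: [A [B [C b]]]] :: [A [B [C lit]] . [A [B [C b]]]]]

18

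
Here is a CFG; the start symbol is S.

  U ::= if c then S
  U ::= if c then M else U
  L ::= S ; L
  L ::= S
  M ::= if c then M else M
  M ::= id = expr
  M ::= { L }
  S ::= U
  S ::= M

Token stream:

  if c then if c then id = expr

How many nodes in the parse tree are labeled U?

2

[S [U if c then [S [U if c then [S [M id = expr]]]]]]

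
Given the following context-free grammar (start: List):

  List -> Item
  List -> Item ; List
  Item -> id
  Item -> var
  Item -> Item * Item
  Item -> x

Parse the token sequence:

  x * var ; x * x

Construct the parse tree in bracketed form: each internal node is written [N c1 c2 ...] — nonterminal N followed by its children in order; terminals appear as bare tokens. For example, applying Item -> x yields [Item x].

List
Item ; List
Item * Item ; List
x * Item ; List
x * var ; List
x * var ; Item
x * var ; Item * Item
x * var ; x * Item
x * var ; x * x

[List [Item [Item x] * [Item var]] ; [List [Item [Item x] * [Item x]]]]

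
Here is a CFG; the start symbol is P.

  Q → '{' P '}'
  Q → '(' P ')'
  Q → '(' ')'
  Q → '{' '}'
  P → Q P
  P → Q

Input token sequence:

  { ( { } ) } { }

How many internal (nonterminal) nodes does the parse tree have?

8

[P [Q { [P [Q ( [P [Q { }]] )]] }] [P [Q { }]]]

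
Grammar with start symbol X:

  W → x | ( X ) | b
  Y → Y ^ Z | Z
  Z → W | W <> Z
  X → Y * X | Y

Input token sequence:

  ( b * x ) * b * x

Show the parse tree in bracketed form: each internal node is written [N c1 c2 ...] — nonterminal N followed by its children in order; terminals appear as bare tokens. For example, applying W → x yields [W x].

[X [Y [Z [W ( [X [Y [Z [W b]]] * [X [Y [Z [W x]]]]] )]]] * [X [Y [Z [W b]]] * [X [Y [Z [W x]]]]]]

X
Y * X
Z * X
W * X
( X ) * X
( Y * X ) * X
( Z * X ) * X
( W * X ) * X
( b * X ) * X
( b * Y ) * X
( b * Z ) * X
( b * W ) * X
( b * x ) * X
( b * x ) * Y * X
( b * x ) * Z * X
( b * x ) * W * X
( b * x ) * b * X
( b * x ) * b * Y
( b * x ) * b * Z
( b * x ) * b * W
( b * x ) * b * x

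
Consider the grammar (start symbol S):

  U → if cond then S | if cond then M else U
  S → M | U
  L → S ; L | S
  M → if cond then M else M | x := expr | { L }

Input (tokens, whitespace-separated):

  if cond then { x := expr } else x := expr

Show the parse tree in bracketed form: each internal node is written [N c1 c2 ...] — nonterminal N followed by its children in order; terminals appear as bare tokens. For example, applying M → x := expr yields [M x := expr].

S
M
if cond then M else M
if cond then { L } else M
if cond then { S } else M
if cond then { M } else M
if cond then { x := expr } else M
if cond then { x := expr } else x := expr

[S [M if cond then [M { [L [S [M x := expr]]] }] else [M x := expr]]]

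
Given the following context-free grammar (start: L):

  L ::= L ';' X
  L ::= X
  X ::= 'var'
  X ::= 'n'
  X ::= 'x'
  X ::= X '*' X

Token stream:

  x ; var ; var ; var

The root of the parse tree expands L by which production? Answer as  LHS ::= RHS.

L ::= L ';' X

[L [L [L [L [X x]] ; [X var]] ; [X var]] ; [X var]]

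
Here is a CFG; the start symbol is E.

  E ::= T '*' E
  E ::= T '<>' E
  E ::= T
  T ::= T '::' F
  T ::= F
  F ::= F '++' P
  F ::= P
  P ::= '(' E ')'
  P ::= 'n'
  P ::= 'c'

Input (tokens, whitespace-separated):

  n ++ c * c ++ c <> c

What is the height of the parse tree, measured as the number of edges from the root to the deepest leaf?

6

[E [T [F [F [P n]] ++ [P c]]] * [E [T [F [F [P c]] ++ [P c]]] <> [E [T [F [P c]]]]]]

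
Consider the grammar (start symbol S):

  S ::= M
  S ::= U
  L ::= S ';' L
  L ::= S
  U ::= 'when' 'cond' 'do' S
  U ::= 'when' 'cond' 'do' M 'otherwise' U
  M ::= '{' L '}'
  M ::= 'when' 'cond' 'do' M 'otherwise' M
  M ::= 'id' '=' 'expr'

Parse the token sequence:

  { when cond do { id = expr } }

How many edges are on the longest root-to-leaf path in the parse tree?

10

[S [M { [L [S [U when cond do [S [M { [L [S [M id = expr]]] }]]]]] }]]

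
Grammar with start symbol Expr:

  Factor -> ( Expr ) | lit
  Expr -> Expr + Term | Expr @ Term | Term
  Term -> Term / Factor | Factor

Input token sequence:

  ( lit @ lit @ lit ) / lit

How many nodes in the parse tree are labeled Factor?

[Expr [Term [Term [Factor ( [Expr [Expr [Expr [Term [Factor lit]]] @ [Term [Factor lit]]] @ [Term [Factor lit]]] )]] / [Factor lit]]]

5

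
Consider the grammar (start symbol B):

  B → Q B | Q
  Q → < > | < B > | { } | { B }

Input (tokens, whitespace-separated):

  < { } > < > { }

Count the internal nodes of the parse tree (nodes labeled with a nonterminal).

8

[B [Q < [B [Q { }]] >] [B [Q < >] [B [Q { }]]]]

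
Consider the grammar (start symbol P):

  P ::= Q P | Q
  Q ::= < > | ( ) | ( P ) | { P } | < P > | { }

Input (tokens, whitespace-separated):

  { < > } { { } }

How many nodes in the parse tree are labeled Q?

4

[P [Q { [P [Q < >]] }] [P [Q { [P [Q { }]] }]]]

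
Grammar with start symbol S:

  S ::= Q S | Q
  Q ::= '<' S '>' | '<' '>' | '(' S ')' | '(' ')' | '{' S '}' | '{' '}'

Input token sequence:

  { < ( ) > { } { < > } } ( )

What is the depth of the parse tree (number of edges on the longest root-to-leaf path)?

[S [Q { [S [Q < [S [Q ( )]] >] [S [Q { }] [S [Q { [S [Q < >]] }]]]] }] [S [Q ( )]]]

8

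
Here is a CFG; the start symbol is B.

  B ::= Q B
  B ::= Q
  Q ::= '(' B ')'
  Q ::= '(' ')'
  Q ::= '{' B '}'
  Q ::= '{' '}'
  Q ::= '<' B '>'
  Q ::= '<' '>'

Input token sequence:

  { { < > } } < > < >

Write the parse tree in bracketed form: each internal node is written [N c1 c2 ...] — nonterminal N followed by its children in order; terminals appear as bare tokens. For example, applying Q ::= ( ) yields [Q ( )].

[B [Q { [B [Q { [B [Q < >]] }]] }] [B [Q < >] [B [Q < >]]]]

B
Q B
{ B } B
{ Q } B
{ { B } } B
{ { Q } } B
{ { < > } } B
{ { < > } } Q B
{ { < > } } < > B
{ { < > } } < > Q
{ { < > } } < > < >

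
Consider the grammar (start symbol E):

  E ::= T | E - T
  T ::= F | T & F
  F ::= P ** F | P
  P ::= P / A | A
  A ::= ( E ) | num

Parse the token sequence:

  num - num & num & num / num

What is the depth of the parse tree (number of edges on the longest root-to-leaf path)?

7

[E [E [T [F [P [A num]]]]] - [T [T [T [F [P [A num]]]] & [F [P [A num]]]] & [F [P [P [A num]] / [A num]]]]]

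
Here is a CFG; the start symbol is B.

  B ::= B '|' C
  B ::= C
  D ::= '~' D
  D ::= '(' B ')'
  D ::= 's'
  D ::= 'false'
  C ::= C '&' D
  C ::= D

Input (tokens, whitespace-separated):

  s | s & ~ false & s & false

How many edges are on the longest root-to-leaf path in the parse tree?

6

[B [B [C [D s]]] | [C [C [C [C [D s]] & [D ~ [D false]]] & [D s]] & [D false]]]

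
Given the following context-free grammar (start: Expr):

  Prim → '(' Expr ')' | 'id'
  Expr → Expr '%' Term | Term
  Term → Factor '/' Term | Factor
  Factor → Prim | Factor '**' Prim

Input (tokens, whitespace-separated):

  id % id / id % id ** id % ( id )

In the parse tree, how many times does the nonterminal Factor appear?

[Expr [Expr [Expr [Expr [Term [Factor [Prim id]]]] % [Term [Factor [Prim id]] / [Term [Factor [Prim id]]]]] % [Term [Factor [Factor [Prim id]] ** [Prim id]]]] % [Term [Factor [Prim ( [Expr [Term [Factor [Prim id]]]] )]]]]

7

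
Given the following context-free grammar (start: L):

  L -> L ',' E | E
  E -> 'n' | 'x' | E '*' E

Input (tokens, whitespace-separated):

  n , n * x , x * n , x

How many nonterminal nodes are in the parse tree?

[L [L [L [L [E n]] , [E [E n] * [E x]]] , [E [E x] * [E n]]] , [E x]]

12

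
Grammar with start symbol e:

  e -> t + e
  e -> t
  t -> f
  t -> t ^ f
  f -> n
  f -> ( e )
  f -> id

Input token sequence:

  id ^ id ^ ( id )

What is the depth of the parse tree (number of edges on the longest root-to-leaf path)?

[e [t [t [t [f id]] ^ [f id]] ^ [f ( [e [t [f id]]] )]]]

6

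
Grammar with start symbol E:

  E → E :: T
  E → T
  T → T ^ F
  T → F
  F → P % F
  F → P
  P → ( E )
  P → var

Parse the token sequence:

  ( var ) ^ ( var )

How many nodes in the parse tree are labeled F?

[E [T [T [F [P ( [E [T [F [P var]]]] )]]] ^ [F [P ( [E [T [F [P var]]]] )]]]]

4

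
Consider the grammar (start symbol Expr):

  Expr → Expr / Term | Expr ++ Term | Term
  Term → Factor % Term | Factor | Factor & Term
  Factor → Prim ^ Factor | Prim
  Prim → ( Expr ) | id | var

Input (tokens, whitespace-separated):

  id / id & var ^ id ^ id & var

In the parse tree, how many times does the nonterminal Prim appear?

[Expr [Expr [Term [Factor [Prim id]]]] / [Term [Factor [Prim id]] & [Term [Factor [Prim var] ^ [Factor [Prim id] ^ [Factor [Prim id]]]] & [Term [Factor [Prim var]]]]]]

6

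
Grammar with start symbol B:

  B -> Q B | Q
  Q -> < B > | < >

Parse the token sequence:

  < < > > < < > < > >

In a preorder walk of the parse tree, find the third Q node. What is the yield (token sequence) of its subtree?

< < > < > >

[B [Q < [B [Q < >]] >] [B [Q < [B [Q < >] [B [Q < >]]] >]]]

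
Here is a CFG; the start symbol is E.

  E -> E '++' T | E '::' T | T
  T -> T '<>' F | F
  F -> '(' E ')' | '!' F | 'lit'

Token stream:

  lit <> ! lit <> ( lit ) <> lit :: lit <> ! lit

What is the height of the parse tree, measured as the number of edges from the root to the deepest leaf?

[E [E [T [T [T [T [F lit]] <> [F ! [F lit]]] <> [F ( [E [T [F lit]]] )]] <> [F lit]]] :: [T [T [F lit]] <> [F ! [F lit]]]]

8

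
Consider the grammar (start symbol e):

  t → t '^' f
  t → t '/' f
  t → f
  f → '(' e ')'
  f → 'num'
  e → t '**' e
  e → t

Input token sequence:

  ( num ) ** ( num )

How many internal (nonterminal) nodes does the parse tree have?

[e [t [f ( [e [t [f num]]] )]] ** [e [t [f ( [e [t [f num]]] )]]]]

12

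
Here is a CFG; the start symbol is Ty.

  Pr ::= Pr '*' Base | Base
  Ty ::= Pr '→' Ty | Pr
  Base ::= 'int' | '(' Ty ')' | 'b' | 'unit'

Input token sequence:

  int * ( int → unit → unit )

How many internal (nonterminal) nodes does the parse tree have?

[Ty [Pr [Pr [Base int]] * [Base ( [Ty [Pr [Base int]] → [Ty [Pr [Base unit]] → [Ty [Pr [Base unit]]]]] )]]]

14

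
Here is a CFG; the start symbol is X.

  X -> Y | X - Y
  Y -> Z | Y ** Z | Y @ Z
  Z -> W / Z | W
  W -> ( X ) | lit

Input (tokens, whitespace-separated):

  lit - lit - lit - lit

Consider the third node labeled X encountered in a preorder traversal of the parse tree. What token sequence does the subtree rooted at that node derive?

[X [X [X [X [Y [Z [W lit]]]] - [Y [Z [W lit]]]] - [Y [Z [W lit]]]] - [Y [Z [W lit]]]]

lit - lit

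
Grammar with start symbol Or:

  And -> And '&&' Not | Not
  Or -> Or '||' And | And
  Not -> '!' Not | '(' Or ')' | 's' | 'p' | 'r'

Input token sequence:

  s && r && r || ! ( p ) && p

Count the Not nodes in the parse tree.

[Or [Or [And [And [And [Not s]] && [Not r]] && [Not r]]] || [And [And [Not ! [Not ( [Or [And [Not p]]] )]]] && [Not p]]]

7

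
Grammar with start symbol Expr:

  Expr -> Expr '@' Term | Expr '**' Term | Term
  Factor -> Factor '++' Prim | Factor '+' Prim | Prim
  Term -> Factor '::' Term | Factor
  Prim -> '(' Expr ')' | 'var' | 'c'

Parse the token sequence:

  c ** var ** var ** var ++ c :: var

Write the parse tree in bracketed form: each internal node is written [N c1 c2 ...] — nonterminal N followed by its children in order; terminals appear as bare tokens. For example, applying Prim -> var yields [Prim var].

Expr
Expr ** Term
Expr ** Term ** Term
Expr ** Term ** Term ** Term
Term ** Term ** Term ** Term
Factor ** Term ** Term ** Term
Prim ** Term ** Term ** Term
c ** Term ** Term ** Term
c ** Factor ** Term ** Term
c ** Prim ** Term ** Term
c ** var ** Term ** Term
c ** var ** Factor ** Term
c ** var ** Prim ** Term
c ** var ** var ** Term
c ** var ** var ** Factor :: Term
c ** var ** var ** Factor ++ Prim :: Term
c ** var ** var ** Prim ++ Prim :: Term
c ** var ** var ** var ++ Prim :: Term
c ** var ** var ** var ++ c :: Term
c ** var ** var ** var ++ c :: Factor
c ** var ** var ** var ++ c :: Prim
c ** var ** var ** var ++ c :: var

[Expr [Expr [Expr [Expr [Term [Factor [Prim c]]]] ** [Term [Factor [Prim var]]]] ** [Term [Factor [Prim var]]]] ** [Term [Factor [Factor [Prim var]] ++ [Prim c]] :: [Term [Factor [Prim var]]]]]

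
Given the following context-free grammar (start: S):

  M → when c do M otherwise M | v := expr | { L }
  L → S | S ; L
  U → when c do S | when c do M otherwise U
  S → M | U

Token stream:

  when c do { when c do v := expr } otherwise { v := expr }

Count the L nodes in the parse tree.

2

[S [M when c do [M { [L [S [U when c do [S [M v := expr]]]]] }] otherwise [M { [L [S [M v := expr]]] }]]]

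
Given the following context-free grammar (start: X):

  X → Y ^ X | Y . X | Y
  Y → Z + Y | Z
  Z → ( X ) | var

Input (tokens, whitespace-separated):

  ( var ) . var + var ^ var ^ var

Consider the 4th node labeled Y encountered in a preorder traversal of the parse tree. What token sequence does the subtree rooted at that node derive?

[X [Y [Z ( [X [Y [Z var]]] )]] . [X [Y [Z var] + [Y [Z var]]] ^ [X [Y [Z var]] ^ [X [Y [Z var]]]]]]

var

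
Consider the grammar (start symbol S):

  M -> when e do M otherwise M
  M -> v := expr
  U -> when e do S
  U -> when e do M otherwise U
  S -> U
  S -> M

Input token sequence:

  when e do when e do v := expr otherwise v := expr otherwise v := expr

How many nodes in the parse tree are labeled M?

[S [M when e do [M when e do [M v := expr] otherwise [M v := expr]] otherwise [M v := expr]]]

5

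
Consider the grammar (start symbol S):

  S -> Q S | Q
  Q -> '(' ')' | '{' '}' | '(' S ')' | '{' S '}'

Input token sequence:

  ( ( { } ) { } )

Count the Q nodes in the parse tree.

[S [Q ( [S [Q ( [S [Q { }]] )] [S [Q { }]]] )]]

4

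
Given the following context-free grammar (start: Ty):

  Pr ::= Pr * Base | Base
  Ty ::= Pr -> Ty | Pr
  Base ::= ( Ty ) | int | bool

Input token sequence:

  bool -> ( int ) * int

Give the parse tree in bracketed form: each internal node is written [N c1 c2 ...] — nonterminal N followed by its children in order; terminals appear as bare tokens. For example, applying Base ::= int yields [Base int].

Ty
Pr -> Ty
Base -> Ty
bool -> Ty
bool -> Pr
bool -> Pr * Base
bool -> Base * Base
bool -> ( Ty ) * Base
bool -> ( Pr ) * Base
bool -> ( Base ) * Base
bool -> ( int ) * Base
bool -> ( int ) * int

[Ty [Pr [Base bool]] -> [Ty [Pr [Pr [Base ( [Ty [Pr [Base int]]] )]] * [Base int]]]]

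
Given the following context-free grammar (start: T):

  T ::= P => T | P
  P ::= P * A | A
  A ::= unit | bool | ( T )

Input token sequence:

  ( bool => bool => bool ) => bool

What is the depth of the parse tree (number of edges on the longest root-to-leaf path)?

8

[T [P [A ( [T [P [A bool]] => [T [P [A bool]] => [T [P [A bool]]]]] )]] => [T [P [A bool]]]]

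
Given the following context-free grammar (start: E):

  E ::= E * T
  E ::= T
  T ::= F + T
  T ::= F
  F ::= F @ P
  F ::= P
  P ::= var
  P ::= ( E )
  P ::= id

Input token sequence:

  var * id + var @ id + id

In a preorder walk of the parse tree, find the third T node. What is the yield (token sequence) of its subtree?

[E [E [T [F [P var]]]] * [T [F [P id]] + [T [F [F [P var]] @ [P id]] + [T [F [P id]]]]]]

var @ id + id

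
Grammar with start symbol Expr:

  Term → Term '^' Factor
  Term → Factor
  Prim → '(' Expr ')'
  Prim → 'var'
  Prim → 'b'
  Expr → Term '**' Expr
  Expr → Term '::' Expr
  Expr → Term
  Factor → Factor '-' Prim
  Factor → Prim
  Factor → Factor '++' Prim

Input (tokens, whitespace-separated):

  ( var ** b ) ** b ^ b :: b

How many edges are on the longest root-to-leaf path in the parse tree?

[Expr [Term [Factor [Prim ( [Expr [Term [Factor [Prim var]]] ** [Expr [Term [Factor [Prim b]]]]] )]]] ** [Expr [Term [Term [Factor [Prim b]]] ^ [Factor [Prim b]]] :: [Expr [Term [Factor [Prim b]]]]]]

9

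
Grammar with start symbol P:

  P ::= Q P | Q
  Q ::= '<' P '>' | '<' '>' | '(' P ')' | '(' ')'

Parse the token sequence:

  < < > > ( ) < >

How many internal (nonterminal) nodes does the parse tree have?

[P [Q < [P [Q < >]] >] [P [Q ( )] [P [Q < >]]]]

8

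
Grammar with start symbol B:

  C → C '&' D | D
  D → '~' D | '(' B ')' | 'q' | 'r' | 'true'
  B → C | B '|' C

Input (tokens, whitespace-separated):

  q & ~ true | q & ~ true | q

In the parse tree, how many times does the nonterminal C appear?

[B [B [B [C [C [D q]] & [D ~ [D true]]]] | [C [C [D q]] & [D ~ [D true]]]] | [C [D q]]]

5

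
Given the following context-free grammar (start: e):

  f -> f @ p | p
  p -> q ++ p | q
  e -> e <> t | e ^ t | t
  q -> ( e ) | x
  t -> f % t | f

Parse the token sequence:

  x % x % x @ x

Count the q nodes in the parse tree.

[e [t [f [p [q x]]] % [t [f [p [q x]]] % [t [f [f [p [q x]]] @ [p [q x]]]]]]]

4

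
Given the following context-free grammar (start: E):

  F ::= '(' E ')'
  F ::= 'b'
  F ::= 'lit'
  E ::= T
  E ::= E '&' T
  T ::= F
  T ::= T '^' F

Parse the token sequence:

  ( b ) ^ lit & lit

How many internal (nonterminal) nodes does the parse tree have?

11

[E [E [T [T [F ( [E [T [F b]]] )]] ^ [F lit]]] & [T [F lit]]]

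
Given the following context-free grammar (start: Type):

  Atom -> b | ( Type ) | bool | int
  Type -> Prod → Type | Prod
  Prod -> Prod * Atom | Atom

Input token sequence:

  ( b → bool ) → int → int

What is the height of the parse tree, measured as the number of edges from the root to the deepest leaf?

[Type [Prod [Atom ( [Type [Prod [Atom b]] → [Type [Prod [Atom bool]]]] )]] → [Type [Prod [Atom int]] → [Type [Prod [Atom int]]]]]

7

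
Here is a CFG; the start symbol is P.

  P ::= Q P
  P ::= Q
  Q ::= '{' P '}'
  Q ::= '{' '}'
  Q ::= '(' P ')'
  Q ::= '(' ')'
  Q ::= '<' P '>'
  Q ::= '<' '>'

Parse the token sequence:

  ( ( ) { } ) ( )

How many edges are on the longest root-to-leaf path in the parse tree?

[P [Q ( [P [Q ( )] [P [Q { }]]] )] [P [Q ( )]]]

5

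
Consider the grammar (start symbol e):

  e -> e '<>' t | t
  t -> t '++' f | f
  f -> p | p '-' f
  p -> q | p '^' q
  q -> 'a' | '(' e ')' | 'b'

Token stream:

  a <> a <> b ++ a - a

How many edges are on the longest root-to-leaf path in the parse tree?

[e [e [e [t [f [p [q a]]]]] <> [t [f [p [q a]]]]] <> [t [t [f [p [q b]]]] ++ [f [p [q a]] - [f [p [q a]]]]]]

7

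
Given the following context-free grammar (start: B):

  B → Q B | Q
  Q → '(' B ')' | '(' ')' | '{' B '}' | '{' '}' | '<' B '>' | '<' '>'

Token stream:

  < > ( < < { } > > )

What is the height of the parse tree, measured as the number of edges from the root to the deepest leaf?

[B [Q < >] [B [Q ( [B [Q < [B [Q < [B [Q { }]] >]] >]] )]]]

9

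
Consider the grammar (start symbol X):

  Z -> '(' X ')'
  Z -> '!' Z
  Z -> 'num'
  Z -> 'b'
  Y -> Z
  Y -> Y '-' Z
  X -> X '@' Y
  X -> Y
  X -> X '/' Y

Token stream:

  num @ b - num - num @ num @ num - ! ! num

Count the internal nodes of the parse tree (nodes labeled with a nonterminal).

20

[X [X [X [X [Y [Z num]]] @ [Y [Y [Y [Z b]] - [Z num]] - [Z num]]] @ [Y [Z num]]] @ [Y [Y [Z num]] - [Z ! [Z ! [Z num]]]]]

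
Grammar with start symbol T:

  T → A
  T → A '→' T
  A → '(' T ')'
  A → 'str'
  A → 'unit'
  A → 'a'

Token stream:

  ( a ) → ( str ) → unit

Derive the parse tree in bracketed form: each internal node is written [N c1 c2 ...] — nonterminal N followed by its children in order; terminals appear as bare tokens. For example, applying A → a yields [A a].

[T [A ( [T [A a]] )] → [T [A ( [T [A str]] )] → [T [A unit]]]]

T
A → T
( T ) → T
( A ) → T
( a ) → T
( a ) → A → T
( a ) → ( T ) → T
( a ) → ( A ) → T
( a ) → ( str ) → T
( a ) → ( str ) → A
( a ) → ( str ) → unit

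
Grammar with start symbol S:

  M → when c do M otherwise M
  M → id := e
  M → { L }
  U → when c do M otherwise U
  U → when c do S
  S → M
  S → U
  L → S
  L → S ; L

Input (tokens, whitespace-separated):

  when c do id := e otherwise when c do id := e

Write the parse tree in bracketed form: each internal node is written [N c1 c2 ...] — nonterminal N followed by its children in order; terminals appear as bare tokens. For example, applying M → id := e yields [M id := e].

S
U
when c do M otherwise U
when c do id := e otherwise U
when c do id := e otherwise when c do S
when c do id := e otherwise when c do M
when c do id := e otherwise when c do id := e

[S [U when c do [M id := e] otherwise [U when c do [S [M id := e]]]]]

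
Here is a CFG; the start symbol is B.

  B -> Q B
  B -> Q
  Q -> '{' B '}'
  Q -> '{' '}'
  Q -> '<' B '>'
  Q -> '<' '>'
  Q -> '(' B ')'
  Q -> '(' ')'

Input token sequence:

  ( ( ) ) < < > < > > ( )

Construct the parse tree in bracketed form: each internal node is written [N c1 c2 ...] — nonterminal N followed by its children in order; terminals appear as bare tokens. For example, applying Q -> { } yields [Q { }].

B
Q B
( B ) B
( Q ) B
( ( ) ) B
( ( ) ) Q B
( ( ) ) < B > B
( ( ) ) < Q B > B
( ( ) ) < < > B > B
( ( ) ) < < > Q > B
( ( ) ) < < > < > > B
( ( ) ) < < > < > > Q
( ( ) ) < < > < > > ( )

[B [Q ( [B [Q ( )]] )] [B [Q < [B [Q < >] [B [Q < >]]] >] [B [Q ( )]]]]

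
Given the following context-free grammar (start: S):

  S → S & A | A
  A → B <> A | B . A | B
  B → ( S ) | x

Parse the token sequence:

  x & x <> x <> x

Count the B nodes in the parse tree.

4

[S [S [A [B x]]] & [A [B x] <> [A [B x] <> [A [B x]]]]]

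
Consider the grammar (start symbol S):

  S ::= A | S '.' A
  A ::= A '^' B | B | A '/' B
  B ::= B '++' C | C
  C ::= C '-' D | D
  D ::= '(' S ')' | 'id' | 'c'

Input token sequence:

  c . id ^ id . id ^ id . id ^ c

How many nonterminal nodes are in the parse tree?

32

[S [S [S [S [A [B [C [D c]]]]] . [A [A [B [C [D id]]]] ^ [B [C [D id]]]]] . [A [A [B [C [D id]]]] ^ [B [C [D id]]]]] . [A [A [B [C [D id]]]] ^ [B [C [D c]]]]]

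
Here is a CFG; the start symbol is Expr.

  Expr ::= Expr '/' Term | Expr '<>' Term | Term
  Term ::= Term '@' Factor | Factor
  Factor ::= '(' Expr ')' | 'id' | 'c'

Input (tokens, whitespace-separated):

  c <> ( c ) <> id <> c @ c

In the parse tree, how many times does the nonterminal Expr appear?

[Expr [Expr [Expr [Expr [Term [Factor c]]] <> [Term [Factor ( [Expr [Term [Factor c]]] )]]] <> [Term [Factor id]]] <> [Term [Term [Factor c]] @ [Factor c]]]

5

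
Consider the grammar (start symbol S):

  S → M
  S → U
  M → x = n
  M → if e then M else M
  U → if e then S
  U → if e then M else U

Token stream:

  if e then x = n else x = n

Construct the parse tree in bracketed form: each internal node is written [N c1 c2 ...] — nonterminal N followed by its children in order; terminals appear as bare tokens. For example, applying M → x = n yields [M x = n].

S
M
if e then M else M
if e then x = n else M
if e then x = n else x = n

[S [M if e then [M x = n] else [M x = n]]]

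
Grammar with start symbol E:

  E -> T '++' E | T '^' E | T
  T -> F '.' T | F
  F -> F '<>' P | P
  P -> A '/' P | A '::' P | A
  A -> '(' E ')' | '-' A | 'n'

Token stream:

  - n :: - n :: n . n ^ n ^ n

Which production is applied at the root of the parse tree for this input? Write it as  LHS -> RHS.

[E [T [F [P [A - [A n]] :: [P [A - [A n]] :: [P [A n]]]]] . [T [F [P [A n]]]]] ^ [E [T [F [P [A n]]]] ^ [E [T [F [P [A n]]]]]]]

E -> T '^' E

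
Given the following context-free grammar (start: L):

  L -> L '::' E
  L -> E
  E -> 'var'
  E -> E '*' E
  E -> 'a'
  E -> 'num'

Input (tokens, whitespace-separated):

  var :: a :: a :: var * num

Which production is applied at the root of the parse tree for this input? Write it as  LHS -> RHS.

[L [L [L [L [E var]] :: [E a]] :: [E a]] :: [E [E var] * [E num]]]

L -> L '::' E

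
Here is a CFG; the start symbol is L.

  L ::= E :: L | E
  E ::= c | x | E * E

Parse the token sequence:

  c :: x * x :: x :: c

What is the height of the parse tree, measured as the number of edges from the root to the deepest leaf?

5

[L [E c] :: [L [E [E x] * [E x]] :: [L [E x] :: [L [E c]]]]]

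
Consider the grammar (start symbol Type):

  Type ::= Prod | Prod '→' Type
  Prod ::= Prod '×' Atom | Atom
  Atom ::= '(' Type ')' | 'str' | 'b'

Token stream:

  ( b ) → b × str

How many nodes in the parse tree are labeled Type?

[Type [Prod [Atom ( [Type [Prod [Atom b]]] )]] → [Type [Prod [Prod [Atom b]] × [Atom str]]]]

3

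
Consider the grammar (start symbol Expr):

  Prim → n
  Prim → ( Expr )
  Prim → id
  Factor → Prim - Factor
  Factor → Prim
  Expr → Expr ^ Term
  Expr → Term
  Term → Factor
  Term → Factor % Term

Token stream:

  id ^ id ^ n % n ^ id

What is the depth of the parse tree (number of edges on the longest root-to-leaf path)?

[Expr [Expr [Expr [Expr [Term [Factor [Prim id]]]] ^ [Term [Factor [Prim id]]]] ^ [Term [Factor [Prim n]] % [Term [Factor [Prim n]]]]] ^ [Term [Factor [Prim id]]]]

7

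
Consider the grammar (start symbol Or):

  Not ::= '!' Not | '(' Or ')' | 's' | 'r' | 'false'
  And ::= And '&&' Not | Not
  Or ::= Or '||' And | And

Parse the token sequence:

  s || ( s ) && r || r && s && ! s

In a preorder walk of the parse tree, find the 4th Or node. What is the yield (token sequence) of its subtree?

s

[Or [Or [Or [And [Not s]]] || [And [And [Not ( [Or [And [Not s]]] )]] && [Not r]]] || [And [And [And [Not r]] && [Not s]] && [Not ! [Not s]]]]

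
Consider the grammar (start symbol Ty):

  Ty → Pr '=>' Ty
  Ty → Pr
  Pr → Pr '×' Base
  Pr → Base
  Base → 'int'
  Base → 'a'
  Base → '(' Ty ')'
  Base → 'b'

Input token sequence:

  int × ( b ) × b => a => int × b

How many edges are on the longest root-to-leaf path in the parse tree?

[Ty [Pr [Pr [Pr [Base int]] × [Base ( [Ty [Pr [Base b]]] )]] × [Base b]] => [Ty [Pr [Base a]] => [Ty [Pr [Pr [Base int]] × [Base b]]]]]

7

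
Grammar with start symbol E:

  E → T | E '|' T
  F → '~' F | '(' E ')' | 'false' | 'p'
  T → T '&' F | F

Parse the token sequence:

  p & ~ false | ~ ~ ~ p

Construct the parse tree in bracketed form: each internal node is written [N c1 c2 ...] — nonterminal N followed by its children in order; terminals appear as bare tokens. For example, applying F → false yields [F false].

[E [E [T [T [F p]] & [F ~ [F false]]]] | [T [F ~ [F ~ [F ~ [F p]]]]]]

E
E | T
T | T
T & F | T
F & F | T
p & F | T
p & ~ F | T
p & ~ false | T
p & ~ false | F
p & ~ false | ~ F
p & ~ false | ~ ~ F
p & ~ false | ~ ~ ~ F
p & ~ false | ~ ~ ~ p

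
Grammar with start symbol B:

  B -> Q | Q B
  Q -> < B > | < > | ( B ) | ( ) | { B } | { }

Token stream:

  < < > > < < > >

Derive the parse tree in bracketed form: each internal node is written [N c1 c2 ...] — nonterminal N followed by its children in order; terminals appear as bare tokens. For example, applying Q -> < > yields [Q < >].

[B [Q < [B [Q < >]] >] [B [Q < [B [Q < >]] >]]]

B
Q B
< B > B
< Q > B
< < > > B
< < > > Q
< < > > < B >
< < > > < Q >
< < > > < < > >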